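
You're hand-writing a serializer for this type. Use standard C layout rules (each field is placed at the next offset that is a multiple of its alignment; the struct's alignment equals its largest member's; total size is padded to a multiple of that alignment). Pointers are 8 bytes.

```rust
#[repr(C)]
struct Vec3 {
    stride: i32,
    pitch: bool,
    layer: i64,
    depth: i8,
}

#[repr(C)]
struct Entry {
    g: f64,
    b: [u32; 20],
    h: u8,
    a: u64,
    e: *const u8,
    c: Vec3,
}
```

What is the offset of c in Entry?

Vec3: stride at 0 (size 4, align 4) → ends 4; pitch at 4 (size 1, align 1) → ends 5; pad 3 to align 8 for layer; layer at 8 (size 8, align 8) → ends 16; depth at 16 (size 1, align 1) → ends 17; tail pad 7 to reach multiple of 8; total 24 bytes, alignment 8
g at 0 (size 8, align 8) → ends 8
b at 8 (size 80, align 4) → ends 88
h at 88 (size 1, align 1) → ends 89
pad 7 to align 8 for a
a at 96 (size 8, align 8) → ends 104
e at 104 (size 8, align 8) → ends 112
c at 112 (size 24, align 8) → ends 136

112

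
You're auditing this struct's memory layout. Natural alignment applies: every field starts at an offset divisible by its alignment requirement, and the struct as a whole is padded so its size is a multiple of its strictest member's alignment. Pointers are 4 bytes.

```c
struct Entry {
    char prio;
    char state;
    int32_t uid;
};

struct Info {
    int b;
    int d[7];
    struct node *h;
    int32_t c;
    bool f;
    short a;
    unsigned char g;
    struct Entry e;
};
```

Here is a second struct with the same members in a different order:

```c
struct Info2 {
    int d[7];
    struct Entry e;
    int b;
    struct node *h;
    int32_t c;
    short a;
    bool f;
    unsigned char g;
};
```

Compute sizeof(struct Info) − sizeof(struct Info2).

Entry: @0: prio [1B, align 1] → 1; @1: state [1B, align 1] → 2; +2 pad (align 4); @4: uid [4B, align 4] → 8; size 8, align 4
@0: b [4B, align 4] → 4
@4: d [28B, align 4] → 32
@32: h [4B, align 4] → 36
@36: c [4B, align 4] → 40
@40: f [1B, align 1] → 41
+1 pad (align 2)
@42: a [2B, align 2] → 44
@44: g [1B, align 1] → 45
+3 pad (align 4)
@48: e [8B, align 4] → 56
size 56, align 4
— Info2 —
@0: d [28B, align 4] → 28
@28: e [8B, align 4] → 36
@36: b [4B, align 4] → 40
@40: h [4B, align 4] → 44
@44: c [4B, align 4] → 48
@48: a [2B, align 2] → 50
@50: f [1B, align 1] → 51
@51: g [1B, align 1] → 52
size 52, align 4
56 − 52 = 4

4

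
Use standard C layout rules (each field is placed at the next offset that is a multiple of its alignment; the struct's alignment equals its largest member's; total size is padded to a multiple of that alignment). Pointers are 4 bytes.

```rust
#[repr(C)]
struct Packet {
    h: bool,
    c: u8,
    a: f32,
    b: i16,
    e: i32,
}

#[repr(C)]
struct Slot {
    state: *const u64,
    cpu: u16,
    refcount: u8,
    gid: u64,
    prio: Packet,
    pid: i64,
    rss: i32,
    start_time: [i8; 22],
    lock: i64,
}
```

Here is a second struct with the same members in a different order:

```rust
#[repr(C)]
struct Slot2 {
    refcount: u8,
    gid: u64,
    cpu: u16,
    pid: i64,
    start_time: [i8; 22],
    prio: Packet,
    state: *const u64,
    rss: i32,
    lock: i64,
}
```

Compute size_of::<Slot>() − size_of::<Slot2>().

-8

Packet: 0..1  h  (1B, 1-aligned); 1..2  c  (1B, 1-aligned); 2..4  -- padding (2B); 4..8  a  (4B, 4-aligned); 8..10  b  (2B, 2-aligned); 10..12  -- padding (2B); 12..16  e  (4B, 4-aligned); sizeof = 16, alignof = 4
0..4  state  (4B, 4-aligned)
4..6  cpu  (2B, 2-aligned)
6..7  refcount  (1B, 1-aligned)
7..8  -- padding (1B)
8..16  gid  (8B, 8-aligned)
16..32  prio  (16B, 4-aligned)
32..40  pid  (8B, 8-aligned)
40..44  rss  (4B, 4-aligned)
44..66  start_time  (22B, 1-aligned)
66..72  -- padding (6B)
72..80  lock  (8B, 8-aligned)
sizeof = 80, alignof = 8
— Slot2 —
0..1  refcount  (1B, 1-aligned)
1..8  -- padding (7B)
8..16  gid  (8B, 8-aligned)
16..18  cpu  (2B, 2-aligned)
18..24  -- padding (6B)
24..32  pid  (8B, 8-aligned)
32..54  start_time  (22B, 1-aligned)
54..56  -- padding (2B)
56..72  prio  (16B, 4-aligned)
72..76  state  (4B, 4-aligned)
76..80  rss  (4B, 4-aligned)
80..88  lock  (8B, 8-aligned)
sizeof = 88, alignof = 8
80 − 88 = -8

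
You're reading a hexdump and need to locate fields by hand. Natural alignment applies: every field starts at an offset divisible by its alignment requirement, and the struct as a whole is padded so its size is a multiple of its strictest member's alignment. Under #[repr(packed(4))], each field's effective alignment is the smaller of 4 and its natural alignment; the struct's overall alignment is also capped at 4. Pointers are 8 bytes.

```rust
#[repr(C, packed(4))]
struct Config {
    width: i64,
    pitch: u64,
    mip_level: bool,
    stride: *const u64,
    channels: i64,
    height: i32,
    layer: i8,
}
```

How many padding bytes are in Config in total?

6

width at 0 (size 8, align 4) → ends 8
pitch at 8 (size 8, align 4) → ends 16
mip_level at 16 (size 1, align 1) → ends 17
pad 3 to align 4 for stride
stride at 20 (size 8, align 4) → ends 28
channels at 28 (size 8, align 4) → ends 36
height at 36 (size 4, align 4) → ends 40
layer at 40 (size 1, align 1) → ends 41
tail pad 3 to reach multiple of 4
total 44 bytes, alignment 4
data bytes 38, size 44 → padding 6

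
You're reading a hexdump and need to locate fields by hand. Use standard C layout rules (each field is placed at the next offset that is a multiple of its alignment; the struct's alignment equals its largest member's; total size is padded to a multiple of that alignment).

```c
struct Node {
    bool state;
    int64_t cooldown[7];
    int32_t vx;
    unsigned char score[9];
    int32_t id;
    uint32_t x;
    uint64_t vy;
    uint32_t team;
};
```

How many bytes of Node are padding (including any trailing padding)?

@0: state [1B, align 1] → 1
+7 pad (align 8)
@8: cooldown [56B, align 8] → 64
@64: vx [4B, align 4] → 68
@68: score [9B, align 1] → 77
+3 pad (align 4)
@80: id [4B, align 4] → 84
@84: x [4B, align 4] → 88
@88: vy [8B, align 8] → 96
@96: team [4B, align 4] → 100
+4 tail pad (align 8)
size 104, align 8
data bytes 90, size 104 → padding 14

14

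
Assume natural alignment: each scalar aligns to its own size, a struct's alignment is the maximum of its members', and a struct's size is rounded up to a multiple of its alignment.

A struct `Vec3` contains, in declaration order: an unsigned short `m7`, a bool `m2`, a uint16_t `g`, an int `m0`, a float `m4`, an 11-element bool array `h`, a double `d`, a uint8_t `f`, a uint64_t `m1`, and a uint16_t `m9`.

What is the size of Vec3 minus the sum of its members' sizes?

21

@0: m7 [2B, align 2] → 2
@2: m2 [1B, align 1] → 3
+1 pad (align 2)
@4: g [2B, align 2] → 6
+2 pad (align 4)
@8: m0 [4B, align 4] → 12
@12: m4 [4B, align 4] → 16
@16: h [11B, align 1] → 27
+5 pad (align 8)
@32: d [8B, align 8] → 40
@40: f [1B, align 1] → 41
+7 pad (align 8)
@48: m1 [8B, align 8] → 56
@56: m9 [2B, align 2] → 58
+6 tail pad (align 8)
size 64, align 8
data bytes 43, size 64 → padding 21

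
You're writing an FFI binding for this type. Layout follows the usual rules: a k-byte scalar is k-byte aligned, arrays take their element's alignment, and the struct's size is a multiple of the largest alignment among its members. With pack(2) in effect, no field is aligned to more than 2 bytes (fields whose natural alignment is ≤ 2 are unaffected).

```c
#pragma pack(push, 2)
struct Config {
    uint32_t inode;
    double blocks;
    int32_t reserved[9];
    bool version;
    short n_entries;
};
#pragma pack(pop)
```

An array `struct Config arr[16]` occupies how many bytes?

@0: inode [4B, align 2] → 4
@4: blocks [8B, align 2] → 12
@12: reserved [36B, align 2] → 48
@48: version [1B, align 1] → 49
+1 pad (align 2)
@50: n_entries [2B, align 2] → 52
size 52, align 2
array of 16: 16 × 52 = 832

832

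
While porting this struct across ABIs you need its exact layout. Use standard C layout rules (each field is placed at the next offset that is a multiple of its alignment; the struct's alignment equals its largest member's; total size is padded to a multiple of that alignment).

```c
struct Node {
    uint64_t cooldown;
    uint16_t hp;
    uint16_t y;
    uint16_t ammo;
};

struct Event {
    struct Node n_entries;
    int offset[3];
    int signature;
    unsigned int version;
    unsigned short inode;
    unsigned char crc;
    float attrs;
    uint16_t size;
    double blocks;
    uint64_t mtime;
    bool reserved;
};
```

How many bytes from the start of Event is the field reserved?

64

Node: cooldown at 0 (size 8, align 8) → ends 8; hp at 8 (size 2, align 2) → ends 10; y at 10 (size 2, align 2) → ends 12; ammo at 12 (size 2, align 2) → ends 14; tail pad 2 to reach multiple of 8; total 16 bytes, alignment 8
n_entries at 0 (size 16, align 8) → ends 16
offset at 16 (size 12, align 4) → ends 28
signature at 28 (size 4, align 4) → ends 32
version at 32 (size 4, align 4) → ends 36
inode at 36 (size 2, align 2) → ends 38
crc at 38 (size 1, align 1) → ends 39
pad 1 to align 4 for attrs
attrs at 40 (size 4, align 4) → ends 44
size at 44 (size 2, align 2) → ends 46
pad 2 to align 8 for blocks
blocks at 48 (size 8, align 8) → ends 56
mtime at 56 (size 8, align 8) → ends 64
reserved at 64 (size 1, align 1) → ends 65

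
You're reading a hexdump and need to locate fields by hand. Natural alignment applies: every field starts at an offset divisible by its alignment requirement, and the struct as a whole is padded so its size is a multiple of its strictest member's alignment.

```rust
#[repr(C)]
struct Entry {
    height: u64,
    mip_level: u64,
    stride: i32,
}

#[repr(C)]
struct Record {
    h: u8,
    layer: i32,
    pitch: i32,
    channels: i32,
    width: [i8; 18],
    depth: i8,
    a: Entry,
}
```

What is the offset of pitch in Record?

Entry: 0..8  height  (8B, 8-aligned); 8..16  mip_level  (8B, 8-aligned); 16..20  stride  (4B, 4-aligned); 20..24  -- tail padding (4B); sizeof = 24, alignof = 8
0..1  h  (1B, 1-aligned)
1..4  -- padding (3B)
4..8  layer  (4B, 4-aligned)
8..12  pitch  (4B, 4-aligned)

8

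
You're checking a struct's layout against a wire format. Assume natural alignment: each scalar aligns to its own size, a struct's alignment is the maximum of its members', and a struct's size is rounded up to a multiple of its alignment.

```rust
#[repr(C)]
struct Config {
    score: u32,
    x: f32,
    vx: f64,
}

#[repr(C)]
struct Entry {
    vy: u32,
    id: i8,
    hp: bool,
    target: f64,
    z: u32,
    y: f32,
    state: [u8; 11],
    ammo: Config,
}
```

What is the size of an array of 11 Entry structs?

616

Config: 0..4  score  (4B, 4-aligned); 4..8  x  (4B, 4-aligned); 8..16  vx  (8B, 8-aligned); sizeof = 16, alignof = 8
0..4  vy  (4B, 4-aligned)
4..5  id  (1B, 1-aligned)
5..6  hp  (1B, 1-aligned)
6..8  -- padding (2B)
8..16  target  (8B, 8-aligned)
16..20  z  (4B, 4-aligned)
20..24  y  (4B, 4-aligned)
24..35  state  (11B, 1-aligned)
35..40  -- padding (5B)
40..56  ammo  (16B, 8-aligned)
sizeof = 56, alignof = 8
array of 11: 11 × 56 = 616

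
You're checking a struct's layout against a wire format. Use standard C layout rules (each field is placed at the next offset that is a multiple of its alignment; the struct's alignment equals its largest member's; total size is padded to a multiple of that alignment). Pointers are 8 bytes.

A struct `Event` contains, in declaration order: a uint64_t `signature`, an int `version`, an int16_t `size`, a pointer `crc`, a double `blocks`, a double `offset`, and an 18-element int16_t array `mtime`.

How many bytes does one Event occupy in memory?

80

signature at 0 (size 8, align 8) → ends 8
version at 8 (size 4, align 4) → ends 12
size at 12 (size 2, align 2) → ends 14
pad 2 to align 8 for crc
crc at 16 (size 8, align 8) → ends 24
blocks at 24 (size 8, align 8) → ends 32
offset at 32 (size 8, align 8) → ends 40
mtime at 40 (size 36, align 2) → ends 76
tail pad 4 to reach multiple of 8
total 80 bytes, alignment 8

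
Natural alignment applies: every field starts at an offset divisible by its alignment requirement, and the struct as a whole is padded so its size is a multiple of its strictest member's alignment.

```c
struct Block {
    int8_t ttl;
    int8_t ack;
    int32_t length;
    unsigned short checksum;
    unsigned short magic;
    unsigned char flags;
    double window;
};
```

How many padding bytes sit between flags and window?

ttl at 0 (size 1, align 1) → ends 1
ack at 1 (size 1, align 1) → ends 2
pad 2 to align 4 for length
length at 4 (size 4, align 4) → ends 8
checksum at 8 (size 2, align 2) → ends 10
magic at 10 (size 2, align 2) → ends 12
flags at 12 (size 1, align 1) → ends 13
pad 3 to align 8 for window
window at 16 (size 8, align 8) → ends 24

3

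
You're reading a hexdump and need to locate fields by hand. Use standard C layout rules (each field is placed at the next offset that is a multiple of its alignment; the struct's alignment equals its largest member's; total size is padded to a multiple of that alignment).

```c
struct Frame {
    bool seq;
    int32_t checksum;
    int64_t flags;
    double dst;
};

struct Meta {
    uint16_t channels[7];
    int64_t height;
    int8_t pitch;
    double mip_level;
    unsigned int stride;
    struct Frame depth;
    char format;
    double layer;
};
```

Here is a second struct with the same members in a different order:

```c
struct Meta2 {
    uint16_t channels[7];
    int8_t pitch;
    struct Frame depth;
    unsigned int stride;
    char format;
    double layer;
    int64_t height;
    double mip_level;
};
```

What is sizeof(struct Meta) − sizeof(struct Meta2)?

16

Frame: 0..1  seq  (1B, 1-aligned); 1..4  -- padding (3B); 4..8  checksum  (4B, 4-aligned); 8..16  flags  (8B, 8-aligned); 16..24  dst  (8B, 8-aligned); sizeof = 24, alignof = 8
0..14  channels  (14B, 2-aligned)
14..16  -- padding (2B)
16..24  height  (8B, 8-aligned)
24..25  pitch  (1B, 1-aligned)
25..32  -- padding (7B)
32..40  mip_level  (8B, 8-aligned)
40..44  stride  (4B, 4-aligned)
44..48  -- padding (4B)
48..72  depth  (24B, 8-aligned)
72..73  format  (1B, 1-aligned)
73..80  -- padding (7B)
80..88  layer  (8B, 8-aligned)
sizeof = 88, alignof = 8
— Meta2 —
0..14  channels  (14B, 2-aligned)
14..15  pitch  (1B, 1-aligned)
15..16  -- padding (1B)
16..40  depth  (24B, 8-aligned)
40..44  stride  (4B, 4-aligned)
44..45  format  (1B, 1-aligned)
45..48  -- padding (3B)
48..56  layer  (8B, 8-aligned)
56..64  height  (8B, 8-aligned)
64..72  mip_level  (8B, 8-aligned)
sizeof = 72, alignof = 8
88 − 72 = 16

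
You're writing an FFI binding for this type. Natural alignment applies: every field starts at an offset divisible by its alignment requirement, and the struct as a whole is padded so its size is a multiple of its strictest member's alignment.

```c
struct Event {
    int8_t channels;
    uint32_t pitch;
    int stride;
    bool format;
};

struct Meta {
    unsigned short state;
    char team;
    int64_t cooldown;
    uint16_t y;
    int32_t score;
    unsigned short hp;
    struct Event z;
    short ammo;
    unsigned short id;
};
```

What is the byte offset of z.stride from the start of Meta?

36

Event: 0..1  channels  (1B, 1-aligned); 1..4  -- padding (3B); 4..8  pitch  (4B, 4-aligned); 8..12  stride  (4B, 4-aligned); 12..13  format  (1B, 1-aligned); 13..16  -- tail padding (3B); sizeof = 16, alignof = 4
0..2  state  (2B, 2-aligned)
2..3  team  (1B, 1-aligned)
3..8  -- padding (5B)
8..16  cooldown  (8B, 8-aligned)
16..18  y  (2B, 2-aligned)
18..20  -- padding (2B)
20..24  score  (4B, 4-aligned)
24..26  hp  (2B, 2-aligned)
26..28  -- padding (2B)
28..44  z  (16B, 4-aligned)
within Event: stride at 8
28 + 8 = 36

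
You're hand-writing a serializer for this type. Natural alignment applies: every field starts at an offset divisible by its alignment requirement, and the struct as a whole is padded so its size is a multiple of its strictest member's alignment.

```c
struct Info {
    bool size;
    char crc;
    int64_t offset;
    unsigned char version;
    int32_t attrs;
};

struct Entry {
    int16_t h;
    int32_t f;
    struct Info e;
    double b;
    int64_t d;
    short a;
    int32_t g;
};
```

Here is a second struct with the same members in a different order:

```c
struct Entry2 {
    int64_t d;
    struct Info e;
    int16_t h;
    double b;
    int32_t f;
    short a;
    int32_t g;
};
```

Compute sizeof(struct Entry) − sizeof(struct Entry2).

Info: 0..1  size  (1B, 1-aligned); 1..2  crc  (1B, 1-aligned); 2..8  -- padding (6B); 8..16  offset  (8B, 8-aligned); 16..17  version  (1B, 1-aligned); 17..20  -- padding (3B); 20..24  attrs  (4B, 4-aligned); sizeof = 24, alignof = 8
0..2  h  (2B, 2-aligned)
2..4  -- padding (2B)
4..8  f  (4B, 4-aligned)
8..32  e  (24B, 8-aligned)
32..40  b  (8B, 8-aligned)
40..48  d  (8B, 8-aligned)
48..50  a  (2B, 2-aligned)
50..52  -- padding (2B)
52..56  g  (4B, 4-aligned)
sizeof = 56, alignof = 8
— Entry2 —
0..8  d  (8B, 8-aligned)
8..32  e  (24B, 8-aligned)
32..34  h  (2B, 2-aligned)
34..40  -- padding (6B)
40..48  b  (8B, 8-aligned)
48..52  f  (4B, 4-aligned)
52..54  a  (2B, 2-aligned)
54..56  -- padding (2B)
56..60  g  (4B, 4-aligned)
60..64  -- tail padding (4B)
sizeof = 64, alignof = 8
56 − 64 = -8

-8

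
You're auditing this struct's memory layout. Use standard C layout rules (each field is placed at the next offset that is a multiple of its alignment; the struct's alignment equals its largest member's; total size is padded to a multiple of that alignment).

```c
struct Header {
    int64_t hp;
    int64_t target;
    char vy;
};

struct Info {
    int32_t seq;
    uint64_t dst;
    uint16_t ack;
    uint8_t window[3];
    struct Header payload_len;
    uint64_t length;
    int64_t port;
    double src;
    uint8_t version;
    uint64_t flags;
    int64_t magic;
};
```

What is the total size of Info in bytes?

96 bytes

Header: hp at 0 (size 8, align 8) → ends 8; target at 8 (size 8, align 8) → ends 16; vy at 16 (size 1, align 1) → ends 17; tail pad 7 to reach multiple of 8; total 24 bytes, alignment 8
seq at 0 (size 4, align 4) → ends 4
pad 4 to align 8 for dst
dst at 8 (size 8, align 8) → ends 16
ack at 16 (size 2, align 2) → ends 18
window at 18 (size 3, align 1) → ends 21
pad 3 to align 8 for payload_len
payload_len at 24 (size 24, align 8) → ends 48
length at 48 (size 8, align 8) → ends 56
port at 56 (size 8, align 8) → ends 64
src at 64 (size 8, align 8) → ends 72
version at 72 (size 1, align 1) → ends 73
pad 7 to align 8 for flags
flags at 80 (size 8, align 8) → ends 88
magic at 88 (size 8, align 8) → ends 96
total 96 bytes, alignment 8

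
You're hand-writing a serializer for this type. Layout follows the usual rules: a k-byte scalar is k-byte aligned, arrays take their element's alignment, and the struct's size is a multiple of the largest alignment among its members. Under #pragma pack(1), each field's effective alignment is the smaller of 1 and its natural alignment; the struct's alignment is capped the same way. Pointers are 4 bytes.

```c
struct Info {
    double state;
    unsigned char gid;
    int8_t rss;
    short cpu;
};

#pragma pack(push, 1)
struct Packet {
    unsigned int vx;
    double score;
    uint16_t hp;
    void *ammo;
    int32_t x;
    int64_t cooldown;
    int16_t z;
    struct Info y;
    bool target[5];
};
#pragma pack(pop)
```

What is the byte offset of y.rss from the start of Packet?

Info: @0: state [8B, align 8] → 8; @8: gid [1B, align 1] → 9; @9: rss [1B, align 1] → 10; @10: cpu [2B, align 2] → 12; +4 tail pad (align 8); size 16, align 8
@0: vx [4B, align 1] → 4
@4: score [8B, align 1] → 12
@12: hp [2B, align 1] → 14
@14: ammo [4B, align 1] → 18
@18: x [4B, align 1] → 22
@22: cooldown [8B, align 1] → 30
@30: z [2B, align 1] → 32
@32: y [16B, align 1] → 48
within Info: rss at 9
32 + 9 = 41

41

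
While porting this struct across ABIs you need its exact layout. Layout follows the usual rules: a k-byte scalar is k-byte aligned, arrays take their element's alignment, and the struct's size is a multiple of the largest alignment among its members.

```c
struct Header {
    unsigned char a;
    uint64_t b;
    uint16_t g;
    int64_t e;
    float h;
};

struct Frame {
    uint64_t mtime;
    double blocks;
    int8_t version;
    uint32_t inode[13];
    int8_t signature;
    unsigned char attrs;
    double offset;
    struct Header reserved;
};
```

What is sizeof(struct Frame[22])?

Header: @0: a [1B, align 1] → 1; +7 pad (align 8); @8: b [8B, align 8] → 16; @16: g [2B, align 2] → 18; +6 pad (align 8); @24: e [8B, align 8] → 32; @32: h [4B, align 4] → 36; +4 tail pad (align 8); size 40, align 8
@0: mtime [8B, align 8] → 8
@8: blocks [8B, align 8] → 16
@16: version [1B, align 1] → 17
+3 pad (align 4)
@20: inode [52B, align 4] → 72
@72: signature [1B, align 1] → 73
@73: attrs [1B, align 1] → 74
+6 pad (align 8)
@80: offset [8B, align 8] → 88
@88: reserved [40B, align 8] → 128
size 128, align 8
array of 22: 22 × 128 = 2816

2816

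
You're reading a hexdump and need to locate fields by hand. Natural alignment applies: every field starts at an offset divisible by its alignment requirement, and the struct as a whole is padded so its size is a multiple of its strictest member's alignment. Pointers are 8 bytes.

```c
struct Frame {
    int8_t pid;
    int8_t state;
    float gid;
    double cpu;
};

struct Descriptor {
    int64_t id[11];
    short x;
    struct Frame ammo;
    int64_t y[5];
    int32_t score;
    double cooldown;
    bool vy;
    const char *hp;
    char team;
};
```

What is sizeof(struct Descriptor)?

192

Frame: pid at 0 (size 1, align 1) → ends 1; state at 1 (size 1, align 1) → ends 2; pad 2 to align 4 for gid; gid at 4 (size 4, align 4) → ends 8; cpu at 8 (size 8, align 8) → ends 16; total 16 bytes, alignment 8
id at 0 (size 88, align 8) → ends 88
x at 88 (size 2, align 2) → ends 90
pad 6 to align 8 for ammo
ammo at 96 (size 16, align 8) → ends 112
y at 112 (size 40, align 8) → ends 152
score at 152 (size 4, align 4) → ends 156
pad 4 to align 8 for cooldown
cooldown at 160 (size 8, align 8) → ends 168
vy at 168 (size 1, align 1) → ends 169
pad 7 to align 8 for hp
hp at 176 (size 8, align 8) → ends 184
team at 184 (size 1, align 1) → ends 185
tail pad 7 to reach multiple of 8
total 192 bytes, alignment 8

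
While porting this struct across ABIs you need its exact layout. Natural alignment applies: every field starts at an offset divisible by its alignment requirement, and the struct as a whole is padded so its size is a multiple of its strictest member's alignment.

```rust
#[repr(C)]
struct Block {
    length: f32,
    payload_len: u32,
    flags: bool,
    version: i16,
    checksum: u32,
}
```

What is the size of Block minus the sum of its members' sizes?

1

@0: length [4B, align 4] → 4
@4: payload_len [4B, align 4] → 8
@8: flags [1B, align 1] → 9
+1 pad (align 2)
@10: version [2B, align 2] → 12
@12: checksum [4B, align 4] → 16
size 16, align 4
data bytes 15, size 16 → padding 1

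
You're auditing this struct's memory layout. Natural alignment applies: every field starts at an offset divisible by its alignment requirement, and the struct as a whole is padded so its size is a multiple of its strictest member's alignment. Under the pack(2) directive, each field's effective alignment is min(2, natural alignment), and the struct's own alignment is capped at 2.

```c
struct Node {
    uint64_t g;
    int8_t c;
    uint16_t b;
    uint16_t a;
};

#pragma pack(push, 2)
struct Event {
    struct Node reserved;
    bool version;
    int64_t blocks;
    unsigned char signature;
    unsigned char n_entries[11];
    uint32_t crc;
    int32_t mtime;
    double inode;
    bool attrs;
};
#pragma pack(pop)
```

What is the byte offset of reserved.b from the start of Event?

10

Node: g at 0 (size 8, align 8) → ends 8; c at 8 (size 1, align 1) → ends 9; pad 1 to align 2 for b; b at 10 (size 2, align 2) → ends 12; a at 12 (size 2, align 2) → ends 14; tail pad 2 to reach multiple of 8; total 16 bytes, alignment 8
reserved at 0 (size 16, align 2) → ends 16
within Node: b at 10
0 + 10 = 10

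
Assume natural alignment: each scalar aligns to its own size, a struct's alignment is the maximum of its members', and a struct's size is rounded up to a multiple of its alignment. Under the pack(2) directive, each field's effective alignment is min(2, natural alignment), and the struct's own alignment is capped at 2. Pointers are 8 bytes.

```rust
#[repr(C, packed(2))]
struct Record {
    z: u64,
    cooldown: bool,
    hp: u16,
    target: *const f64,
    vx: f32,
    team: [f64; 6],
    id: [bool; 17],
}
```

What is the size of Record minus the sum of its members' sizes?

0..8  z  (8B, 2-aligned)
8..9  cooldown  (1B, 1-aligned)
9..10  -- padding (1B)
10..12  hp  (2B, 2-aligned)
12..20  target  (8B, 2-aligned)
20..24  vx  (4B, 2-aligned)
24..72  team  (48B, 2-aligned)
72..89  id  (17B, 1-aligned)
89..90  -- tail padding (1B)
sizeof = 90, alignof = 2
data bytes 88, size 90 → padding 2

2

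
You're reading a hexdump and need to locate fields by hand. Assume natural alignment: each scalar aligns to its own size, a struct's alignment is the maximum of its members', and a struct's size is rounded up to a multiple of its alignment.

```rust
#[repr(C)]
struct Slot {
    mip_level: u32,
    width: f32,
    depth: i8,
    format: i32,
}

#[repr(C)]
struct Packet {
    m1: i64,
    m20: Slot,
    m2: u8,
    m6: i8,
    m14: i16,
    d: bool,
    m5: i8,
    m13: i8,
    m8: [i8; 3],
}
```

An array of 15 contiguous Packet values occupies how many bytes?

Slot: mip_level at 0 (size 4, align 4) → ends 4; width at 4 (size 4, align 4) → ends 8; depth at 8 (size 1, align 1) → ends 9; pad 3 to align 4 for format; format at 12 (size 4, align 4) → ends 16; total 16 bytes, alignment 4
m1 at 0 (size 8, align 8) → ends 8
m20 at 8 (size 16, align 4) → ends 24
m2 at 24 (size 1, align 1) → ends 25
m6 at 25 (size 1, align 1) → ends 26
m14 at 26 (size 2, align 2) → ends 28
d at 28 (size 1, align 1) → ends 29
m5 at 29 (size 1, align 1) → ends 30
m13 at 30 (size 1, align 1) → ends 31
m8 at 31 (size 3, align 1) → ends 34
tail pad 6 to reach multiple of 8
total 40 bytes, alignment 8
array of 15: 15 × 40 = 600

600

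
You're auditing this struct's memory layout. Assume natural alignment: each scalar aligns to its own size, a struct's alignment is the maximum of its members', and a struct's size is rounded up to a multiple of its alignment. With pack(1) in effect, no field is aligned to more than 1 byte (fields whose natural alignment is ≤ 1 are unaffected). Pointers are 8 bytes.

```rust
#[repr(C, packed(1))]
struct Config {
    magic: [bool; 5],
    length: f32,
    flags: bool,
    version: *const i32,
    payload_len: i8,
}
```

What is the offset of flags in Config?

@0: magic [5B, align 1] → 5
@5: length [4B, align 1] → 9
@9: flags [1B, align 1] → 10

9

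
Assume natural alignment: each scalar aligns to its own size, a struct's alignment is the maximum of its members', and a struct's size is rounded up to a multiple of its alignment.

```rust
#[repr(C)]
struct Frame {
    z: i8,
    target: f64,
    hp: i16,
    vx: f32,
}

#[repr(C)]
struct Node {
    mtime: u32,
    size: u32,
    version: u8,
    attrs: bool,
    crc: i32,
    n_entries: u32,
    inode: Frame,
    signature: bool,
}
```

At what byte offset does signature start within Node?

Frame: 0..1  z  (1B, 1-aligned); 1..8  -- padding (7B); 8..16  target  (8B, 8-aligned); 16..18  hp  (2B, 2-aligned); 18..20  -- padding (2B); 20..24  vx  (4B, 4-aligned); sizeof = 24, alignof = 8
0..4  mtime  (4B, 4-aligned)
4..8  size  (4B, 4-aligned)
8..9  version  (1B, 1-aligned)
9..10  attrs  (1B, 1-aligned)
10..12  -- padding (2B)
12..16  crc  (4B, 4-aligned)
16..20  n_entries  (4B, 4-aligned)
20..24  -- padding (4B)
24..48  inode  (24B, 8-aligned)
48..49  signature  (1B, 1-aligned)

48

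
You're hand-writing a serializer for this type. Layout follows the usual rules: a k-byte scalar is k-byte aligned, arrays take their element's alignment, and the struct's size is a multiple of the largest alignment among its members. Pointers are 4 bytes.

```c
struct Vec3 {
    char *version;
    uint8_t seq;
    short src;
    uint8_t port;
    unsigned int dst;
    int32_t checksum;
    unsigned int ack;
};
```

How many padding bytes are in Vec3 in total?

0..4  version  (4B, 4-aligned)
4..5  seq  (1B, 1-aligned)
5..6  -- padding (1B)
6..8  src  (2B, 2-aligned)
8..9  port  (1B, 1-aligned)
9..12  -- padding (3B)
12..16  dst  (4B, 4-aligned)
16..20  checksum  (4B, 4-aligned)
20..24  ack  (4B, 4-aligned)
sizeof = 24, alignof = 4
data bytes 20, size 24 → padding 4

4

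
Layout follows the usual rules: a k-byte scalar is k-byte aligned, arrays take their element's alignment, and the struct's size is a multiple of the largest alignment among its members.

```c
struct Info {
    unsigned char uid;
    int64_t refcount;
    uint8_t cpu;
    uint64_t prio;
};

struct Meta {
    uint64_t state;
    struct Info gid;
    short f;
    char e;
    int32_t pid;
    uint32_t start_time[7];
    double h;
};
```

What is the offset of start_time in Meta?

Info: @0: uid [1B, align 1] → 1; +7 pad (align 8); @8: refcount [8B, align 8] → 16; @16: cpu [1B, align 1] → 17; +7 pad (align 8); @24: prio [8B, align 8] → 32; size 32, align 8
@0: state [8B, align 8] → 8
@8: gid [32B, align 8] → 40
@40: f [2B, align 2] → 42
@42: e [1B, align 1] → 43
+1 pad (align 4)
@44: pid [4B, align 4] → 48
@48: start_time [28B, align 4] → 76

48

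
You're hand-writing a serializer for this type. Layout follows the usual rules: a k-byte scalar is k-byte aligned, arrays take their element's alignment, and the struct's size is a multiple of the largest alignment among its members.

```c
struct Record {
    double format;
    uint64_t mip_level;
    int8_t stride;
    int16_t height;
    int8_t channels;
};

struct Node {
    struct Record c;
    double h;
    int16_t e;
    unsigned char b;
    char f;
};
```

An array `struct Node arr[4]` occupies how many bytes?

160

Record: @0: format [8B, align 8] → 8; @8: mip_level [8B, align 8] → 16; @16: stride [1B, align 1] → 17; +1 pad (align 2); @18: height [2B, align 2] → 20; @20: channels [1B, align 1] → 21; +3 tail pad (align 8); size 24, align 8
@0: c [24B, align 8] → 24
@24: h [8B, align 8] → 32
@32: e [2B, align 2] → 34
@34: b [1B, align 1] → 35
@35: f [1B, align 1] → 36
+4 tail pad (align 8)
size 40, align 8
array of 4: 4 × 40 = 160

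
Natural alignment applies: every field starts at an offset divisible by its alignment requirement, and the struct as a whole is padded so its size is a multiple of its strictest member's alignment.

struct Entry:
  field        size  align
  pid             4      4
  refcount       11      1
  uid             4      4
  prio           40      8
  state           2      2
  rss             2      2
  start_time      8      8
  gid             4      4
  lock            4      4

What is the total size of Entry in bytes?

0..4  pid  (4B, 4-aligned)
4..15  refcount  (11B, 1-aligned)
15..16  -- padding (1B)
16..20  uid  (4B, 4-aligned)
20..24  -- padding (4B)
24..64  prio  (40B, 8-aligned)
64..66  state  (2B, 2-aligned)
66..68  rss  (2B, 2-aligned)
68..72  -- padding (4B)
72..80  start_time  (8B, 8-aligned)
80..84  gid  (4B, 4-aligned)
84..88  lock  (4B, 4-aligned)
sizeof = 88, alignof = 8

88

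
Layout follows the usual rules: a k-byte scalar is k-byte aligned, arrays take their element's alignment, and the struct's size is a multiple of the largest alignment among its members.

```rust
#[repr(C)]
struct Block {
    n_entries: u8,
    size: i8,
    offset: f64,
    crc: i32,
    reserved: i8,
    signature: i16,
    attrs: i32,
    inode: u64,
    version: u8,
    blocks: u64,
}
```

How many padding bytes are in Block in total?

18

@0: n_entries [1B, align 1] → 1
@1: size [1B, align 1] → 2
+6 pad (align 8)
@8: offset [8B, align 8] → 16
@16: crc [4B, align 4] → 20
@20: reserved [1B, align 1] → 21
+1 pad (align 2)
@22: signature [2B, align 2] → 24
@24: attrs [4B, align 4] → 28
+4 pad (align 8)
@32: inode [8B, align 8] → 40
@40: version [1B, align 1] → 41
+7 pad (align 8)
@48: blocks [8B, align 8] → 56
size 56, align 8
data bytes 38, size 56 → padding 18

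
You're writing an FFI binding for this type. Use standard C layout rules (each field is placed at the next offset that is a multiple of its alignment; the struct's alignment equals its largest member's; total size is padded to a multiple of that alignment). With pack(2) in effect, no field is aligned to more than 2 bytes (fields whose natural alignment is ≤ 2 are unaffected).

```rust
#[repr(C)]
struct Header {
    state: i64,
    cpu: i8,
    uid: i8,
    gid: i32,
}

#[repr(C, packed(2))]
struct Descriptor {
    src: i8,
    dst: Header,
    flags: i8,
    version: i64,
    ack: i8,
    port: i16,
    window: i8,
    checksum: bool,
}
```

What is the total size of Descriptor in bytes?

Header: 0..8  state  (8B, 8-aligned); 8..9  cpu  (1B, 1-aligned); 9..10  uid  (1B, 1-aligned); 10..12  -- padding (2B); 12..16  gid  (4B, 4-aligned); sizeof = 16, alignof = 8
0..1  src  (1B, 1-aligned)
1..2  -- padding (1B)
2..18  dst  (16B, 2-aligned)
18..19  flags  (1B, 1-aligned)
19..20  -- padding (1B)
20..28  version  (8B, 2-aligned)
28..29  ack  (1B, 1-aligned)
29..30  -- padding (1B)
30..32  port  (2B, 2-aligned)
32..33  window  (1B, 1-aligned)
33..34  checksum  (1B, 1-aligned)
sizeof = 34, alignof = 2

34 bytes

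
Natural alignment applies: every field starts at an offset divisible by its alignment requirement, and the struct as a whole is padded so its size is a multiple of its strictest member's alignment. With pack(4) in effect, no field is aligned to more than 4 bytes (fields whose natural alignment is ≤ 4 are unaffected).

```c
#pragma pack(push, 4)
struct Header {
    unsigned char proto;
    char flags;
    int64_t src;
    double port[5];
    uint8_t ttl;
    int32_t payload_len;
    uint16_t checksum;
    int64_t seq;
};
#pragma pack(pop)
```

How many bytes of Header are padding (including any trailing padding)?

7

0..1  proto  (1B, 1-aligned)
1..2  flags  (1B, 1-aligned)
2..4  -- padding (2B)
4..12  src  (8B, 4-aligned)
12..52  port  (40B, 4-aligned)
52..53  ttl  (1B, 1-aligned)
53..56  -- padding (3B)
56..60  payload_len  (4B, 4-aligned)
60..62  checksum  (2B, 2-aligned)
62..64  -- padding (2B)
64..72  seq  (8B, 4-aligned)
sizeof = 72, alignof = 4
data bytes 65, size 72 → padding 7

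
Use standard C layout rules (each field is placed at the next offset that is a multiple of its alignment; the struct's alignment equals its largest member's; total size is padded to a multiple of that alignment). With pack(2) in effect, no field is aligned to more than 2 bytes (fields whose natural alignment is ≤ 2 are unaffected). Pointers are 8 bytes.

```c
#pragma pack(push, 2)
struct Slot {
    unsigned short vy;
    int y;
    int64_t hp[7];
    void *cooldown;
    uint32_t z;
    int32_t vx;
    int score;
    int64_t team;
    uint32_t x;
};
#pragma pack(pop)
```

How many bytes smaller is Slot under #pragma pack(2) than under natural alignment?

10

natural layout:
  @0: vy [2B, align 2] → 2
  +2 pad (align 4)
  @4: y [4B, align 4] → 8
  @8: hp [56B, align 8] → 64
  @64: cooldown [8B, align 8] → 72
  @72: z [4B, align 4] → 76
  @76: vx [4B, align 4] → 80
  @80: score [4B, align 4] → 84
  +4 pad (align 8)
  @88: team [8B, align 8] → 96
  @96: x [4B, align 4] → 100
  +4 tail pad (align 8)
  size 104, align 8
packed(2) layout:
  @0: vy [2B, align 2] → 2
  @2: y [4B, align 2] → 6
  @6: hp [56B, align 2] → 62
  @62: cooldown [8B, align 2] → 70
  @70: z [4B, align 2] → 74
  @74: vx [4B, align 2] → 78
  @78: score [4B, align 2] → 82
  @82: team [8B, align 2] → 90
  @90: x [4B, align 2] → 94
  size 94, align 2
104 − 94 = 10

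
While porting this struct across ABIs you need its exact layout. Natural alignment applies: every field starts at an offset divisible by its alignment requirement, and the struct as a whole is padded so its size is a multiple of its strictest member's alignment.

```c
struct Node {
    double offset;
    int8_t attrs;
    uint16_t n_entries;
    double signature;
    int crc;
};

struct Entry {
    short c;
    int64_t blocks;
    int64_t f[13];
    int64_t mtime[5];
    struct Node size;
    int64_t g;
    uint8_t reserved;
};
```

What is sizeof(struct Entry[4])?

832

Node: 0..8  offset  (8B, 8-aligned); 8..9  attrs  (1B, 1-aligned); 9..10  -- padding (1B); 10..12  n_entries  (2B, 2-aligned); 12..16  -- padding (4B); 16..24  signature  (8B, 8-aligned); 24..28  crc  (4B, 4-aligned); 28..32  -- tail padding (4B); sizeof = 32, alignof = 8
0..2  c  (2B, 2-aligned)
2..8  -- padding (6B)
8..16  blocks  (8B, 8-aligned)
16..120  f  (104B, 8-aligned)
120..160  mtime  (40B, 8-aligned)
160..192  size  (32B, 8-aligned)
192..200  g  (8B, 8-aligned)
200..201  reserved  (1B, 1-aligned)
201..208  -- tail padding (7B)
sizeof = 208, alignof = 8
array of 4: 4 × 208 = 832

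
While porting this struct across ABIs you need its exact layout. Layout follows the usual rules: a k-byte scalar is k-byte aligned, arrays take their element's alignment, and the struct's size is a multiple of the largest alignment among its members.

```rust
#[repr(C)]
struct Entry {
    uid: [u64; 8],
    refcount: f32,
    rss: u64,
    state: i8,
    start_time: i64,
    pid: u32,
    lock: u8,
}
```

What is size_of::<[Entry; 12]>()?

1248

0..64  uid  (64B, 8-aligned)
64..68  refcount  (4B, 4-aligned)
68..72  -- padding (4B)
72..80  rss  (8B, 8-aligned)
80..81  state  (1B, 1-aligned)
81..88  -- padding (7B)
88..96  start_time  (8B, 8-aligned)
96..100  pid  (4B, 4-aligned)
100..101  lock  (1B, 1-aligned)
101..104  -- tail padding (3B)
sizeof = 104, alignof = 8
array of 12: 12 × 104 = 1248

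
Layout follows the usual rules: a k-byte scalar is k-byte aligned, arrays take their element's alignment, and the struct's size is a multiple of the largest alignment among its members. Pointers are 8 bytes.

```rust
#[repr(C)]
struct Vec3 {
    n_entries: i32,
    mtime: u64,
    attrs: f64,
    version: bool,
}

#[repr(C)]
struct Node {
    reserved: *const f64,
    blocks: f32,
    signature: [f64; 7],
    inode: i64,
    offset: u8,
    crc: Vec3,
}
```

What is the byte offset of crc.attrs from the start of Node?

Vec3: @0: n_entries [4B, align 4] → 4; +4 pad (align 8); @8: mtime [8B, align 8] → 16; @16: attrs [8B, align 8] → 24; @24: version [1B, align 1] → 25; +7 tail pad (align 8); size 32, align 8
@0: reserved [8B, align 8] → 8
@8: blocks [4B, align 4] → 12
+4 pad (align 8)
@16: signature [56B, align 8] → 72
@72: inode [8B, align 8] → 80
@80: offset [1B, align 1] → 81
+7 pad (align 8)
@88: crc [32B, align 8] → 120
within Vec3: attrs at 16
88 + 16 = 104

104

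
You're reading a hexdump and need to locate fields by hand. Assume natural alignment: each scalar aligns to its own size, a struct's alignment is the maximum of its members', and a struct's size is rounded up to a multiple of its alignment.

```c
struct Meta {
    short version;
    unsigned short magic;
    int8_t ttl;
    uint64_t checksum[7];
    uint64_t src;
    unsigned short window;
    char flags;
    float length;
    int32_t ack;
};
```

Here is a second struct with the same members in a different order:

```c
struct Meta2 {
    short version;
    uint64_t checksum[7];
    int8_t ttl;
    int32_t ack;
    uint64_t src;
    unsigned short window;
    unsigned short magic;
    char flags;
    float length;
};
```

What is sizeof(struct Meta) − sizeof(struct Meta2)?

-8

0..2  version  (2B, 2-aligned)
2..4  magic  (2B, 2-aligned)
4..5  ttl  (1B, 1-aligned)
5..8  -- padding (3B)
8..64  checksum  (56B, 8-aligned)
64..72  src  (8B, 8-aligned)
72..74  window  (2B, 2-aligned)
74..75  flags  (1B, 1-aligned)
75..76  -- padding (1B)
76..80  length  (4B, 4-aligned)
80..84  ack  (4B, 4-aligned)
84..88  -- tail padding (4B)
sizeof = 88, alignof = 8
— Meta2 —
0..2  version  (2B, 2-aligned)
2..8  -- padding (6B)
8..64  checksum  (56B, 8-aligned)
64..65  ttl  (1B, 1-aligned)
65..68  -- padding (3B)
68..72  ack  (4B, 4-aligned)
72..80  src  (8B, 8-aligned)
80..82  window  (2B, 2-aligned)
82..84  magic  (2B, 2-aligned)
84..85  flags  (1B, 1-aligned)
85..88  -- padding (3B)
88..92  length  (4B, 4-aligned)
92..96  -- tail padding (4B)
sizeof = 96, alignof = 8
88 − 96 = -8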